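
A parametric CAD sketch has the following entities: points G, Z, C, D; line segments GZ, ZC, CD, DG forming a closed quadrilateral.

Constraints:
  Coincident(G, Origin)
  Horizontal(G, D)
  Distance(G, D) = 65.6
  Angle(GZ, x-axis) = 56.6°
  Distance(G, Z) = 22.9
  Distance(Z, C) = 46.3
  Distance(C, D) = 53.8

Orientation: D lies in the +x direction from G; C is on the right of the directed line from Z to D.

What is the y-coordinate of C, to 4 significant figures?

-26.75

Checks: G = (0.00, 0.00) ✓; |ZC| = 46.30 ✓; |CD| = 53.80 ✓.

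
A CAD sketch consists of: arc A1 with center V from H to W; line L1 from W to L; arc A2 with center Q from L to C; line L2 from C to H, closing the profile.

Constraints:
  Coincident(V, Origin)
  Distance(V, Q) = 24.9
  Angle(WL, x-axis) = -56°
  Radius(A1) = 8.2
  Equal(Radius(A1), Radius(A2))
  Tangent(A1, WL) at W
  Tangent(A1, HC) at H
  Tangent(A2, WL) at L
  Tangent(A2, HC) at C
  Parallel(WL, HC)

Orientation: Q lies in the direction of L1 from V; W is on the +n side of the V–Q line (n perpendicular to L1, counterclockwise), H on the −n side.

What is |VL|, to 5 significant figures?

26.215

The slot axis is L1's direction at -56.0°, so u = (cos -56.0°, sin -56.0°) = (0.55919, -0.82904) and n = (−sin -56.0°, cos -56.0°) = (0.82904, 0.55919). V is at the origin and Q lies 24.9 along u from V, so Q = 24.9·u = (13.924, -20.643). Tangency of A1 to both parallel lines with radius 8.2 puts W and H at V ± 8.2·n: W = (6.7981, 4.5854), H = (-6.7981, -4.5854). Equal radii place L and C the same way about Q: L = Q + 8.2·n = (20.722, -16.058), C = Q − 8.2·n = (7.1258, -25.228). Then |VL| = |L − V| = 26.215.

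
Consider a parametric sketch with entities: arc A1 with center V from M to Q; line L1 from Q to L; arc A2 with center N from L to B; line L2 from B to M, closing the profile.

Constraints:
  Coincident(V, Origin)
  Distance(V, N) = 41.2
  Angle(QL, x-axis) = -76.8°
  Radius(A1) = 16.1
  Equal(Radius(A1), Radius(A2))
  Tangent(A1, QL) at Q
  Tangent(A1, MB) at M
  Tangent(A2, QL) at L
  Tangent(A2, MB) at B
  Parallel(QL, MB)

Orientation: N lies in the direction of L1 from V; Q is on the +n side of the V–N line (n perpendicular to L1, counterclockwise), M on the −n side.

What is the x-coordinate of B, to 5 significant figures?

-6.2666

The slot axis is L1's direction at -76.8°, so u = (cos -76.8°, sin -76.8°) = (0.22835, -0.97358) and n = (−sin -76.8°, cos -76.8°) = (0.97358, 0.22835). V is at the origin and N lies 41.2 along u from V, so N = 41.2·u = (9.4081, -40.111). Tangency of A1 to both parallel lines with radius 16.1 puts Q and M at V ± 16.1·n: Q = (15.675, 3.6764), M = (-15.675, -3.6764). Equal radii place L and B the same way about N: L = N + 16.1·n = (25.083, -36.435), B = N − 16.1·n = (-6.2666, -43.788). So B.x = -6.2666.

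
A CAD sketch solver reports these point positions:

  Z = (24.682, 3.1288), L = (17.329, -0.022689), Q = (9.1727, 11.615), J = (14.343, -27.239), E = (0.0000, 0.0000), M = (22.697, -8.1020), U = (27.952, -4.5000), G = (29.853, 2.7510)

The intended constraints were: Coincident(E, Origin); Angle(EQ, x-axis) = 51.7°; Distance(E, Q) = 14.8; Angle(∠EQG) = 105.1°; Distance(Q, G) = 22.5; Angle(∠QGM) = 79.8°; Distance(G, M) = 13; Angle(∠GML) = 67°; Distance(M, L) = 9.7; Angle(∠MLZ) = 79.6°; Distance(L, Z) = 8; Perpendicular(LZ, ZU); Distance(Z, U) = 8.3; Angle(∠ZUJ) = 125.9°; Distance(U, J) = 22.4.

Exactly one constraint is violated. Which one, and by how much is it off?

Distance(U, J) = 22.4 — off by 4.10.

E = (0.00, 0.00) ✓; EQ at 51.70° ✓; |EQ| = 14.80 ✓; ∠EQG = 105.1° ✓; |QG| = 22.50 ✓; ∠QGM = 79.80° ✓; |GM| = 13.00 ✓; ∠GML = 67.00° ✓; |ML| = 9.700 ✓; ∠MLZ = 79.60° ✓; |LZ| = 8.000 ✓; ∠(LZ, ZU) = 90.00° ✓; |ZU| = 8.300 ✓; ∠ZUJ = 125.9° ✓; |UJ| = 26.50 ✗.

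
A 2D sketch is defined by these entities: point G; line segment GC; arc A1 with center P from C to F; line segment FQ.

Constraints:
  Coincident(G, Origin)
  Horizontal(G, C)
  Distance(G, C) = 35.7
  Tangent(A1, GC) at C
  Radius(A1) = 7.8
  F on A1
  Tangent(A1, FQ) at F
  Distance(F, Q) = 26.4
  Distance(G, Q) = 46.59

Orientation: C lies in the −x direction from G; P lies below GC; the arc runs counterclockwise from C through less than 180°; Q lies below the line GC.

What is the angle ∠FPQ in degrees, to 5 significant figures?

73.540°

G is at the origin; G and C share the same y with |GC| = 35.7 and C on the −x side, so C = (-35.700, 0.0000). The tangent condition forces PC to be normal to GC, so P = C + (0, -7.8) = (-35.700, -7.8000). Since PF ⟂ FQ (tangency), |PQ| = √(7.8² + 26.4²) = 27.528 regardless of where F sits on A1. So Q lies on both circle(G, 46.59) and circle(P, 27.528); the below-GC intersection is Q = (-30.864, -34.900). F is the foot of the tangent from Q: F = (-42.676, -11.290).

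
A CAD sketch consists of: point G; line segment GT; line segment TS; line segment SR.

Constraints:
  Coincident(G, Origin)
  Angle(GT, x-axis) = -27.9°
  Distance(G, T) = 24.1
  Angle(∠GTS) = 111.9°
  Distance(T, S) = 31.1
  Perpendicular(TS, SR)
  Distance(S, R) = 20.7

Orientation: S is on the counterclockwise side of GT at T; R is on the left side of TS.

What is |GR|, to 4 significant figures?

40.12

G is at the origin; GT runs at -27.9° with length 24.1, so T = 24.1·(cos -27.9°, sin -27.9°) = (21.30, -11.28). ∠GTS = 111.9°, so TS runs at -27.9° + (180° − 111.9°) = 40.20° from the x-axis; with |TS| = 31.1, S = T + 31.1·(cos 40.20°, sin 40.20°) = (45.05, 8.797). The perpendicularity gives SR at right angles to TS; with |SR| = 20.7 on the left of TS, R = S + 20.7·(-0.6455, 0.7638) = (31.69, 24.61). Then |GR| = |R − G| = 40.12.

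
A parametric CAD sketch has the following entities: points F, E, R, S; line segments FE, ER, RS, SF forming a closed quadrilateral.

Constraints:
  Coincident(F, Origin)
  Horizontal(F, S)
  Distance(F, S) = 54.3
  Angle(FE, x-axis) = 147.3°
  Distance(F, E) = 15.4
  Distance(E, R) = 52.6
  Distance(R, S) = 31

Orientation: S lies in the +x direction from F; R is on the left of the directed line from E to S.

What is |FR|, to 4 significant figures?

44.75

Checks: |ER| = 52.60 ✓; |RS| = 31.00 ✓.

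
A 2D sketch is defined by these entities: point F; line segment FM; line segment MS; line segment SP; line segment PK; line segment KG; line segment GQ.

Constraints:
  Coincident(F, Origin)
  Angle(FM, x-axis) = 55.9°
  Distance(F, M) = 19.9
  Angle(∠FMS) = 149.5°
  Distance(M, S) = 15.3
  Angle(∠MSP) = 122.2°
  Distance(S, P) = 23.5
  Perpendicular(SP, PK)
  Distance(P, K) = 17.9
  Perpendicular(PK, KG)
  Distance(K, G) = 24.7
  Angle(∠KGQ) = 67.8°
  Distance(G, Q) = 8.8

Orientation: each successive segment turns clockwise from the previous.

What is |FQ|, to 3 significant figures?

25.5

F is at the origin; FM runs at 55.9° with length 19.9, so M = (11.2, 16.5). ∠FMS = 149.5° gives MS at 25.4° from the x-axis; with |MS| = 15.3, S = (25.0, 23.0). ∠MSP = 122.2° gives SP at -32.4° from the x-axis; with |SP| = 23.5, P = (44.8, 10.4). SP ⟂ PK, so PK runs at -122°; with |PK| = 17.9, K = (35.2, -4.66). PK is perpendicular to KG, so KG runs at 148°; with |KG| = 24.7, G = (14.4, 8.57). ∠KGQ = 67.8° gives GQ at 35.4° from the x-axis; with |GQ| = 8.8, Q = (21.5, 13.7). Then |FQ| = |Q − F| = 25.5.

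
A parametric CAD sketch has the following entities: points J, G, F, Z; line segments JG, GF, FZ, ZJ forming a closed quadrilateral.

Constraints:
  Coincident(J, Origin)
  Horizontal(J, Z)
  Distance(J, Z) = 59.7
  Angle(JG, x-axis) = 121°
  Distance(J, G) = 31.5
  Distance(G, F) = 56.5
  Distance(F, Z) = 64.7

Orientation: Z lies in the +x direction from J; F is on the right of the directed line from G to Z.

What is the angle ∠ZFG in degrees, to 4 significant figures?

83.05°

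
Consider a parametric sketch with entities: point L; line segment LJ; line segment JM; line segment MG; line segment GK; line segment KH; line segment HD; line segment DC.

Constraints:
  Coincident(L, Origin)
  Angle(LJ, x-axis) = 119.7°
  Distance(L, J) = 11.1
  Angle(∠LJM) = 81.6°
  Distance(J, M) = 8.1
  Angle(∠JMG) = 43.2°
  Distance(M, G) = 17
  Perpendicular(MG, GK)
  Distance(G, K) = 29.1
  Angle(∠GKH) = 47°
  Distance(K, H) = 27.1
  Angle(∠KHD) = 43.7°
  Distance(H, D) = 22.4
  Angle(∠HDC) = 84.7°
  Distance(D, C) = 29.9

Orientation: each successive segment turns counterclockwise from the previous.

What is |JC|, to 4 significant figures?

36.39

∠KHD = 43.7° gives HD at -5.800° from the x-axis; with |HD| = 22.4, D = (8.547, 13.21). ∠HDC = 84.7° gives DC at 89.50° from the x-axis; with |DC| = 29.9, C = (8.808, 43.11). Then |JC| = |C − J| = 36.39.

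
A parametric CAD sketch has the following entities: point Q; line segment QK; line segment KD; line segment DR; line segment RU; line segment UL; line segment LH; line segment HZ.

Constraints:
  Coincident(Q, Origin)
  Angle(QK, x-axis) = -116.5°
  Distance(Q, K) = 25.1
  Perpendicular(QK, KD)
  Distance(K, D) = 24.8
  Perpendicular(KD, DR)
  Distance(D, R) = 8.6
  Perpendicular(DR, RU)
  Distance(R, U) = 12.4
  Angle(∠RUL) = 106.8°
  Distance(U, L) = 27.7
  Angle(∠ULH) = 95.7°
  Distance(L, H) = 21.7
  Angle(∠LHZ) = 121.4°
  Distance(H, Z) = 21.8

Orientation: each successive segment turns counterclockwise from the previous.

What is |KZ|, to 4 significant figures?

44.13

Q is at the origin; QK runs at -116.5° with length 25.1, so K = (-11.20, -22.46). QK ⟂ KD, so KD runs at -26.50°; with |KD| = 24.8, D = (10.99, -33.53). KD ⟂ DR, so DR runs at 63.50°; with |DR| = 8.6, R = (14.83, -25.83). The perpendicularity gives RU at right angles to DR, so RU runs at 153.5°; with |RU| = 12.4, U = (3.735, -20.30). ∠RUL = 106.8° gives UL at -133.3° from the x-axis; with |UL| = 27.7, L = (-15.26, -40.46). ∠ULH = 95.7° gives LH at -49.00° from the x-axis; with |LH| = 21.7, H = (-1.026, -56.84). ∠LHZ = 121.4° gives HZ at 9.600° from the x-axis; with |HZ| = 21.8, Z = (20.47, -53.20). Then |KZ| = |Z − K| = 44.13.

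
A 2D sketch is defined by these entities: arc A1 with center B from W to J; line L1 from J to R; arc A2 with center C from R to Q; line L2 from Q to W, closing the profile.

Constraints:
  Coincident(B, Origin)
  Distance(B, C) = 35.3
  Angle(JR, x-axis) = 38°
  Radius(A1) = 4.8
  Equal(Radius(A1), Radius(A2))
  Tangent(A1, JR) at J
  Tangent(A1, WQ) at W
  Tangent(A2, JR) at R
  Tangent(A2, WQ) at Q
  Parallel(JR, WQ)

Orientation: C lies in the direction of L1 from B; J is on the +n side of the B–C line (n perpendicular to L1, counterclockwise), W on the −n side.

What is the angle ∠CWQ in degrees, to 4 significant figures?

7.743°

The slot axis is L1's direction at 38.0°, so u = (cos 38.0°, sin 38.0°) = (0.7880, 0.6157) and n = (−sin 38.0°, cos 38.0°) = (-0.6157, 0.7880). B is at the origin and C lies 35.3 along u from B, so C = 35.3·u = (27.82, 21.73). Tangency of A1 to both parallel lines with radius 4.8 puts J and W at B ± 4.8·n: J = (-2.955, 3.782), W = (2.955, -3.782). Equal radii place R and Q the same way about C: R = C + 4.8·n = (24.86, 25.52), Q = C − 4.8·n = (30.77, 17.95). Then cos ∠CWQ = WC·WQ / (|WC||WQ|), giving 7.743°.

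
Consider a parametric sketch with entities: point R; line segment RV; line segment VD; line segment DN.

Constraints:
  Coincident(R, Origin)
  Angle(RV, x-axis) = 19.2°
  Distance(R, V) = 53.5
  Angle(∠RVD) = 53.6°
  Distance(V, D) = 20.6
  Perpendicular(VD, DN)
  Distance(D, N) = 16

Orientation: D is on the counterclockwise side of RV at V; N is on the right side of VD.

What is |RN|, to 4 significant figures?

60.10

R is at the origin; RV runs at 19.2° with length 53.5, so V = 53.5·(cos 19.2°, sin 19.2°) = (50.52, 17.59). ∠RVD = 53.6°, so VD runs at 19.2° + (180° − 53.6°) = 145.6° from the x-axis; with |VD| = 20.6, D = V + 20.6·(cos 145.6°, sin 145.6°) = (33.53, 29.23). VD ⟂ DN; with |DN| = 16.0 on the right of VD, N = D + 16.0·(0.5650, 0.8251) = (42.57, 42.43). Then |RN| = |N − R| = 60.10.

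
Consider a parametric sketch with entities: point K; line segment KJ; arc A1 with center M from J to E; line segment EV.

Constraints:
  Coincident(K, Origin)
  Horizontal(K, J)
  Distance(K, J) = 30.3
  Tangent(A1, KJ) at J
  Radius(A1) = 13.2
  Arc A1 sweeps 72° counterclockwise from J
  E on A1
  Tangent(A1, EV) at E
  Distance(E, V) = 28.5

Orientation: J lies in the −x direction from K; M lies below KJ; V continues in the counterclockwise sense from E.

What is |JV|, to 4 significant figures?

42.05

K is at the origin; KJ is horizontal with |KJ| = 30.3 and J on the −x side, so J = (-30.30, 0.000). Since A1 is tangent to KJ there, MJ ⟂ KJ, so M = J + (0, -13.2) = (-30.30, -13.20). On A1, J sits at bearing 90° from M; a 72° counterclockwise sweep puts E at bearing 162°, so E = M + 13.2·(cos 162°, sin 162°) = (-42.85, -9.121). A1 meets EV tangentially, so ME is at right angles to EV, so EV runs along (−sin 162°, cos 162°); with |EV| = 28.5, V = (-51.66, -36.23). Then |JV| = |V − J| = 42.05.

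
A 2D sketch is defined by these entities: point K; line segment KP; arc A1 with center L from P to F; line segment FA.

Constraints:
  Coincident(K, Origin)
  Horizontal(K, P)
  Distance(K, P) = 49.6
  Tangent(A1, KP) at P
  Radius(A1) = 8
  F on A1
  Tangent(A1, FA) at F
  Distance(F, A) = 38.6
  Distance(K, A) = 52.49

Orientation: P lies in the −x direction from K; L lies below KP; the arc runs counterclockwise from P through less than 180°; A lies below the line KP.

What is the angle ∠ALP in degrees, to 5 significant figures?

151.33°

Checks: ∠(LP, PK) = 90.00° ✓; |LP| = 8.000 ✓; |LF| = 8.000 ✓; ∠(LF, FA) = 90.00° ✓; |FA| = 38.60 ✓; |KA| = 52.49 ✓.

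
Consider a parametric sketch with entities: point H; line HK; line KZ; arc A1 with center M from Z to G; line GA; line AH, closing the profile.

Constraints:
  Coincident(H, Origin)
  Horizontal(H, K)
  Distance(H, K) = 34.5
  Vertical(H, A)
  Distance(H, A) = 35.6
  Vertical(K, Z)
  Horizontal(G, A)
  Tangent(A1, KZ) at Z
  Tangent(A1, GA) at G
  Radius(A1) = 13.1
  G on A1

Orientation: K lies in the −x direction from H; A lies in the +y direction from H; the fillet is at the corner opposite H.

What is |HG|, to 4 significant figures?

41.54

H is at the origin; HK is horizontal with |HK| = 34.5 and K on the −x side, so K = (-34.50, 0.000). H and A share the same x with |HA| = 35.6 and A on the +y side, so A = (0.000, 35.60). The virtual corner opposite H is at (-34.50, 35.60). Since A1 is tangent to KZ there, MZ ⟂ KZ and tangency of A1 to GA means the radius MG is perpendicular to GA, with radius 13.1, so the center M sits 13.1 in from both sides at M = (-21.40, 22.50). That places the tangent points at Z = (-34.50, 22.50) on KZ and G = (-21.40, 35.60) on GA. Then |HG| = |G − H| = 41.54.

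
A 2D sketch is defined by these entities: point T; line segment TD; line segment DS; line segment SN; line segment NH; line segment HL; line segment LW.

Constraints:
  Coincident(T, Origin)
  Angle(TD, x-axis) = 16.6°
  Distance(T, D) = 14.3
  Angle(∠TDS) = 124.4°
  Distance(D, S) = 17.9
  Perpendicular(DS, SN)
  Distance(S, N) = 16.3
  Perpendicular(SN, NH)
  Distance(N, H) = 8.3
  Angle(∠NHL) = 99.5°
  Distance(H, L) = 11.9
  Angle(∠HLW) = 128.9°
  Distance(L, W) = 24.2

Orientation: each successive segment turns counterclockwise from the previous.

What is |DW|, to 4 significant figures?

27.29

∠NHL = 99.5° gives HL at -27.30° from the x-axis; with |HL| = 11.9, L = (11.69, 12.75). ∠HLW = 128.9° gives LW at 23.80° from the x-axis; with |LW| = 24.2, W = (33.84, 22.52). Then |DW| = |W − D| = 27.29.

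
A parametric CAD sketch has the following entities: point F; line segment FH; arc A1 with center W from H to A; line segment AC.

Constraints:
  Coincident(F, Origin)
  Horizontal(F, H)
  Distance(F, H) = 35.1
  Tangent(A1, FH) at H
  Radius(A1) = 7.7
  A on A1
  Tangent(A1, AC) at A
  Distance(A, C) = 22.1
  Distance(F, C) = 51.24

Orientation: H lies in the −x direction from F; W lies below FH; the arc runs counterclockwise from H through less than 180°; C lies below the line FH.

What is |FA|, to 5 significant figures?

43.562

F is at the origin; F and H share the same y with |FH| = 35.1 and H on the −x side, so H = (-35.100, 0.0000). Tangency of A1 to FH means the radius WH is perpendicular to FH, so W = H + (0, -7.7) = (-35.100, -7.7000). Since WA ⟂ AC (tangency), |WC| = √(7.7² + 22.1²) = 23.403 regardless of where A sits on A1. So C lies on both circle(F, 51.24) and circle(W, 23.403); the below-FH intersection is C = (-41.357, -30.251). A is the foot of the tangent from C: A = (-42.784, -8.1971).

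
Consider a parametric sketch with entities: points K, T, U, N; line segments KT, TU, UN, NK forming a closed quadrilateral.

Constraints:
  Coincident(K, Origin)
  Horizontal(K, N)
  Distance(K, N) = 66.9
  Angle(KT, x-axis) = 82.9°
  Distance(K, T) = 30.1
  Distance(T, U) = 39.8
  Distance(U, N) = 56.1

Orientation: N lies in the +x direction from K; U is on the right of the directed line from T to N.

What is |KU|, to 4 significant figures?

14.74

Checks: |TU| = 39.80 ✓; |UN| = 56.10 ✓.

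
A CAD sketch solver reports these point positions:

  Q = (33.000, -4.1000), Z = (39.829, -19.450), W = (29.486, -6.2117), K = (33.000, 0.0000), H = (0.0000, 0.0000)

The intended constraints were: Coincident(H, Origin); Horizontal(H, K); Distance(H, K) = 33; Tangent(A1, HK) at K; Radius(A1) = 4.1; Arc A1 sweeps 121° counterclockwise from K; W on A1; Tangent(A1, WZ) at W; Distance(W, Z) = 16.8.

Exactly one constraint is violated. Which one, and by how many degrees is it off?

Tangent(A1, WZ) at W — off by 7.00°.

H = (0.00, 0.00) ✓; H.y = 0.00, K.y = 0.00 ✓; |HK| = 33.00 ✓; ∠(QK, KH) = 90.00° ✓; |QK| = 4.100 ✓; bearing(Q→W) − bearing(Q→K) = 121.0° ✓; |QW| = 4.100 ✓; ∠(QW, WZ) = 83.00° ✗; |WZ| = 16.80 ✓.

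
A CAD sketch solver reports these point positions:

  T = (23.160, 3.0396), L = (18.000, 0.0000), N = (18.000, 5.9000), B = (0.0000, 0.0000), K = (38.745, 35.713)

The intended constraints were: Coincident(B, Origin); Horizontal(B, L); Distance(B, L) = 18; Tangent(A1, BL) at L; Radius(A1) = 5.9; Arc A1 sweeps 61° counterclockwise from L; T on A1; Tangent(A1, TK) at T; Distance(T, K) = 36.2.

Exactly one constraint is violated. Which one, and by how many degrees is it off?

Tangent(A1, TK) at T — off by 3.50°.

B = (0.00, 0.00) ✓; B.y = 0.00, L.y = 0.00 ✓; |BL| = 18.00 ✓; ∠(NL, LB) = 90.00° ✓; |NL| = 5.900 ✓; bearing(N→T) − bearing(N→L) = 61.00° ✓; |NT| = 5.900 ✓; ∠(NT, TK) = 86.50° ✗; |TK| = 36.20 ✓.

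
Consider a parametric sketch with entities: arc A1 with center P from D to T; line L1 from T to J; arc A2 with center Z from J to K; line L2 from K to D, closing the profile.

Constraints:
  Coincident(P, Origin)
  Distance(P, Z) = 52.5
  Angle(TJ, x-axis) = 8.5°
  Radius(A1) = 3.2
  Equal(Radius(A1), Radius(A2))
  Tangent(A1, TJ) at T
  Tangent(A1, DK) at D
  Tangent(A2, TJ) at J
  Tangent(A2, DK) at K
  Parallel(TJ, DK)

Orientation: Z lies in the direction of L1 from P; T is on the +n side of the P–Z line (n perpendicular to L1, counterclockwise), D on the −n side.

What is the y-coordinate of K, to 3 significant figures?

4.60

The slot axis is L1's direction at 8.5°, so u = (cos 8.5°, sin 8.5°) = (0.989, 0.148) and n = (−sin 8.5°, cos 8.5°) = (-0.148, 0.989). P is at the origin and Z lies 52.5 along u from P, so Z = 52.5·u = (51.9, 7.76). Tangency of A1 to both parallel lines with radius 3.2 puts T and D at P ± 3.2·n: T = (-0.473, 3.16), D = (0.473, -3.16). Equal radii place J and K the same way about Z: J = Z + 3.2·n = (51.5, 10.9), K = Z − 3.2·n = (52.4, 4.60). So K.y = 4.60.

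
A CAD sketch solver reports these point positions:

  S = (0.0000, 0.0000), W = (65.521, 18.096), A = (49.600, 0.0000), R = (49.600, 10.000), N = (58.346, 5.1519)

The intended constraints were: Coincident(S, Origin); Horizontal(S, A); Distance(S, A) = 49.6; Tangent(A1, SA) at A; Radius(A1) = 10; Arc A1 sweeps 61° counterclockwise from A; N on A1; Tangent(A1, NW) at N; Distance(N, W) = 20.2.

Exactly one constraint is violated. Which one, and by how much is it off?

Distance(N, W) = 20.2 — off by 5.40.

S = (0.00, 0.00) ✓; S.y = 0.00, A.y = 0.00 ✓; |SA| = 49.60 ✓; ∠(RA, AS) = 90.00° ✓; |RA| = 10.00 ✓; bearing(R→N) − bearing(R→A) = 61.00° ✓; |RN| = 10.00 ✓; ∠(RN, NW) = 90.00° ✓; |NW| = 14.80 ✗.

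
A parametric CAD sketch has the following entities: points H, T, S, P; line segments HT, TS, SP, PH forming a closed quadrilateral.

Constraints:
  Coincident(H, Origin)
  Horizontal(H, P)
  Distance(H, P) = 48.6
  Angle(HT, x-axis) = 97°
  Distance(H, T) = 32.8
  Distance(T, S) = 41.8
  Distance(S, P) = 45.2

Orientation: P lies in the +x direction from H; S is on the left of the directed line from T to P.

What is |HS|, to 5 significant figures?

56.689

Checks: |TS| = 41.80 ✓; |SP| = 45.20 ✓.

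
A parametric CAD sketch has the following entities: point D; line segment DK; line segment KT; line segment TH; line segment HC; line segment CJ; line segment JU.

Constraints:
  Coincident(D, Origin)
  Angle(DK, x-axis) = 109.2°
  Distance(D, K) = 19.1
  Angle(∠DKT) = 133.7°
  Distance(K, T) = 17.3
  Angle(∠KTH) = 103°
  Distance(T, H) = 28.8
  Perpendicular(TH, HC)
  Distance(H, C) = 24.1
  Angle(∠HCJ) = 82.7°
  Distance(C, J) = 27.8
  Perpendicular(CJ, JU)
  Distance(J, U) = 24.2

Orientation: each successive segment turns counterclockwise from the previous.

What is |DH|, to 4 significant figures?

39.63

∠DKT = 133.7° gives KT at 155.5° from the x-axis; with |KT| = 17.3, T = (-22.02, 25.21). ∠KTH = 103.0° gives TH at -127.5° from the x-axis; with |TH| = 28.8, H = (-39.56, 2.363). Then |DH| = |H − D| = 39.63.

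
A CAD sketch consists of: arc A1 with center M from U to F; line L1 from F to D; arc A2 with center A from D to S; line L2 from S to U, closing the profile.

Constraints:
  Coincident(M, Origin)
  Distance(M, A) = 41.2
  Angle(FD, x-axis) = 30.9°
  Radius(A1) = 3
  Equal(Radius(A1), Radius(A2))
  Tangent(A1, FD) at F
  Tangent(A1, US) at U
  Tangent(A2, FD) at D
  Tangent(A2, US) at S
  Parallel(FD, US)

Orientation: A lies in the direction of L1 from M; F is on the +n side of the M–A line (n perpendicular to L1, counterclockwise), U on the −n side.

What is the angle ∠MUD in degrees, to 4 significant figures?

81.71°

The slot axis is L1's direction at 30.9°, so u = (cos 30.9°, sin 30.9°) = (0.8581, 0.5135) and n = (−sin 30.9°, cos 30.9°) = (-0.5135, 0.8581). M is at the origin and A lies 41.2 along u from M, so A = 41.2·u = (35.35, 21.16). Tangency of A1 to both parallel lines with radius 3.0 puts F and U at M ± 3.0·n: F = (-1.541, 2.574), U = (1.541, -2.574). Equal radii place D and S the same way about A: D = A + 3.0·n = (33.81, 23.73), S = A − 3.0·n = (36.89, 18.58). Then cos ∠MUD = UM·UD / (|UM||UD|), giving 81.71°.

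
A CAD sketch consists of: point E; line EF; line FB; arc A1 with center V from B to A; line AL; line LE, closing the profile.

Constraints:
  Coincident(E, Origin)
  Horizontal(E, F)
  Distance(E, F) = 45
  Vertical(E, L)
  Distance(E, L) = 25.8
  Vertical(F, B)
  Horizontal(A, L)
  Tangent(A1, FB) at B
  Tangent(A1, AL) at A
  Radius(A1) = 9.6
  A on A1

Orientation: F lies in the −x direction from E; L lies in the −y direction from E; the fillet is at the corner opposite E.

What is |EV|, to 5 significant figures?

38.931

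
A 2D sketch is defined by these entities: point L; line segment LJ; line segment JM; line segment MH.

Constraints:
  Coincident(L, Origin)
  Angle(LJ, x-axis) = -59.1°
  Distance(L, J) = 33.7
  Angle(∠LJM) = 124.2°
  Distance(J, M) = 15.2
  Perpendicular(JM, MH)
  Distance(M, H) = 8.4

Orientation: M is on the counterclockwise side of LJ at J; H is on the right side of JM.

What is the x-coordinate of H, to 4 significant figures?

32.00

L is at the origin; LJ runs at -59.1° with length 33.7, so J = 33.7·(cos -59.1°, sin -59.1°) = (17.31, -28.92). ∠LJM = 124.2°, so JM runs at -59.1° + (180° − 124.2°) = -3.300° from the x-axis; with |JM| = 15.2, M = J + 15.2·(cos -3.300°, sin -3.300°) = (32.48, -29.79). The perpendicularity gives MH at right angles to JM; with |MH| = 8.4 on the right of JM, H = M + 8.4·(-0.05756, -0.9983) = (32.00, -38.18). So H.x = 32.00.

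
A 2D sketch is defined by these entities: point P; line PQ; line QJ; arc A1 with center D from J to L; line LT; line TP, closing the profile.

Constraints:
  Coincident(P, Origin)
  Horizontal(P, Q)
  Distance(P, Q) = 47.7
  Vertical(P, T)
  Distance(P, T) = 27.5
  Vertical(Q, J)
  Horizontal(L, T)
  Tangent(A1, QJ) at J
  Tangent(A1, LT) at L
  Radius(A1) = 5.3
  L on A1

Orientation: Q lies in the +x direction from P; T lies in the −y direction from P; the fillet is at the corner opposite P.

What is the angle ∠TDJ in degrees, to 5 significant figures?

172.87°

P is at the origin; P and Q share the same y with |PQ| = 47.7 and Q on the +x side, so Q = (47.700, 0.0000). P and T share the same x with |PT| = 27.5 and T on the −y side, so T = (0.0000, -27.500). The virtual corner opposite P is at (47.700, -27.500). Since A1 is tangent to QJ there, DJ ⟂ QJ and A1 meets LT tangentially, so DL is at right angles to LT, with radius 5.3, so the center D sits 5.3 in from both sides at D = (42.400, -22.200). That places the tangent points at J = (47.700, -22.200) on QJ and L = (42.400, -27.500) on LT. Then cos ∠TDJ = DT·DJ / (|DT||DJ|), giving 172.87°.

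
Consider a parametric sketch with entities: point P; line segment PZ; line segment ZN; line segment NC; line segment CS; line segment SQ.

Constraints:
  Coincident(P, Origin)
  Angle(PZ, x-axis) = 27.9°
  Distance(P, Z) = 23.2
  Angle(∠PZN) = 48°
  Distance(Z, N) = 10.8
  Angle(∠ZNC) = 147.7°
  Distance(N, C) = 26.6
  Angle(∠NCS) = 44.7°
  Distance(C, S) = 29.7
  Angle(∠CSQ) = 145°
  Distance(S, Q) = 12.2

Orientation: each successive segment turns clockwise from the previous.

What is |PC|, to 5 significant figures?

18.016

P is at the origin; PZ runs at 27.9° with length 23.2, so Z = (20.503, 10.856). ∠PZN = 48.0° gives ZN at -104.10° from the x-axis; with |ZN| = 10.8, N = (17.872, 0.38135). ∠ZNC = 147.7° gives NC at -136.40° from the x-axis; with |NC| = 26.6, C = (-1.3907, -17.963). Then |PC| = |C − P| = 18.016.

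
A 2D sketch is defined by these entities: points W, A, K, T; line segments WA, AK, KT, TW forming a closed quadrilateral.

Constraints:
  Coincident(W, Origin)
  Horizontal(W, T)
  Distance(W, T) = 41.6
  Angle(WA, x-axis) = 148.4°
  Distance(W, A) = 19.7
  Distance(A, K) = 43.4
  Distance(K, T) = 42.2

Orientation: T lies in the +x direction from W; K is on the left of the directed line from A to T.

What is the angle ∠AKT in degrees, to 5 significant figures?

87.657°

Checks: |AK| = 43.40 ✓; |KT| = 42.20 ✓.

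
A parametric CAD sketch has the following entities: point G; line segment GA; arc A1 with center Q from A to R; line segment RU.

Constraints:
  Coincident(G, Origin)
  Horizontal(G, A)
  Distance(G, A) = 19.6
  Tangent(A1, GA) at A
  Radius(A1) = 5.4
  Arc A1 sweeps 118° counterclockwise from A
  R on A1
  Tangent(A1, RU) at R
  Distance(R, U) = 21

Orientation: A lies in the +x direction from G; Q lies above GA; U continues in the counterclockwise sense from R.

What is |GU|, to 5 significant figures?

30.192

G is at the origin; GA is horizontal with |GA| = 19.6 and A on the +x side, so A = (19.600, 0.0000). Since A1 is tangent to GA there, QA ⟂ GA, so Q = A + (0, 5.4) = (19.600, 5.4000). On A1, A sits at bearing -90° from Q; a 118° counterclockwise sweep puts R at bearing 28°, so R = Q + 5.4·(cos 28°, sin 28°) = (24.368, 7.9351). The tangent condition forces QR to be normal to RU, so RU runs along (−sin 28°, cos 28°); with |RU| = 21.0, U = (14.509, 26.477). Then |GU| = |U − G| = 30.192.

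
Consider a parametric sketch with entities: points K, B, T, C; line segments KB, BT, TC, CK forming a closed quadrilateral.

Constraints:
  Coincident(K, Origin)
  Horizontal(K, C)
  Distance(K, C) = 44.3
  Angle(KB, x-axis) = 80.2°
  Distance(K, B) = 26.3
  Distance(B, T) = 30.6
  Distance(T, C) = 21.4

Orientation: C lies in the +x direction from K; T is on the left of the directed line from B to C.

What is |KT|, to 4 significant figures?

39.13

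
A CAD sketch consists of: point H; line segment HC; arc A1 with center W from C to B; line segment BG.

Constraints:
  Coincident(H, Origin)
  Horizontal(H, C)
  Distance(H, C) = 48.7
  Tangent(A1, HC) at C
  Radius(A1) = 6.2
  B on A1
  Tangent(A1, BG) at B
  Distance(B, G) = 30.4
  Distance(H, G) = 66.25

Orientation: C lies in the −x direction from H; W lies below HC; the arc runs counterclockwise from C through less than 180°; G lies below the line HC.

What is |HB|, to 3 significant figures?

55.2

Checks: |WB| = 6.200 ✓; ∠(WB, BG) = 90.00° ✓; |BG| = 30.40 ✓; |HG| = 66.25 ✓.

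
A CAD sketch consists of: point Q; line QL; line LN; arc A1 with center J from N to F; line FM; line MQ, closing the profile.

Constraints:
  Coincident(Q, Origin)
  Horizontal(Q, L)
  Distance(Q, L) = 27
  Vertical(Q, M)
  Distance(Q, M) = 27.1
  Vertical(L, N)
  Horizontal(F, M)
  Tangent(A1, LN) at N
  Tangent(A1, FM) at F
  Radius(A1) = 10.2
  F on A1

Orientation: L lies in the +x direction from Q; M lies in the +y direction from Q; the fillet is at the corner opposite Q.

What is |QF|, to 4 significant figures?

31.88

Q is at the origin; Q and L share the same y with |QL| = 27.0 and L on the +x side, so L = (27.00, 0.000). Q and M share the same x with |QM| = 27.1 and M on the +y side, so M = (0.000, 27.10). The virtual corner opposite Q is at (27.00, 27.10). Since A1 is tangent to LN there, JN ⟂ LN and tangency of A1 to FM means the radius JF is perpendicular to FM, with radius 10.2, so the center J sits 10.2 in from both sides at J = (16.80, 16.90). That places the tangent points at N = (27.00, 16.90) on LN and F = (16.80, 27.10) on FM. Then |QF| = |F − Q| = 31.88.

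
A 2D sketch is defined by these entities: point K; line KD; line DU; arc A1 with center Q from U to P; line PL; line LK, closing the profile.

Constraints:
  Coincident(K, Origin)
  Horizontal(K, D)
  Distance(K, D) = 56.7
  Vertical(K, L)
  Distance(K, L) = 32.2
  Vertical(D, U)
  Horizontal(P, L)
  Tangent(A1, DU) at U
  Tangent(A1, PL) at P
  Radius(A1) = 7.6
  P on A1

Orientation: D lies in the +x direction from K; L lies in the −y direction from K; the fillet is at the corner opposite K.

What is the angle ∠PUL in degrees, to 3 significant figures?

37.4°

K is at the origin; KD is horizontal with |KD| = 56.7 and D on the +x side, so D = (56.7, 0.00). KL is vertical with |KL| = 32.2 and L on the −y side, so L = (0.00, -32.2). The virtual corner opposite K is at (56.7, -32.2). Tangency of A1 to DU means the radius QU is perpendicular to DU and A1 meets PL tangentially, so QP is at right angles to PL, with radius 7.6, so the center Q sits 7.6 in from both sides at Q = (49.1, -24.6). That places the tangent points at U = (56.7, -24.6) on DU and P = (49.1, -32.2) on PL. Then cos ∠PUL = UP·UL / (|UP||UL|), giving 37.4°.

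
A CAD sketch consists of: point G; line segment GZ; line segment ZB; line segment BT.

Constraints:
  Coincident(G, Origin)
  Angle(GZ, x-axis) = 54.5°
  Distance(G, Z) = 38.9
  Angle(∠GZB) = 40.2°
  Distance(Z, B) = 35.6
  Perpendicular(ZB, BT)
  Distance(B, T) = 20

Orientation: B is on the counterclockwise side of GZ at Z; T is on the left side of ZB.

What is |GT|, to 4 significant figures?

7.795

∠GZB = 40.2°, so ZB runs at 54.5° + (180° − 40.2°) = 194.3° from the x-axis; with |ZB| = 35.6, B = Z + 35.6·(cos 194.3°, sin 194.3°) = (-11.91, 22.88). ZB is perpendicular to BT; with |BT| = 20.0 on the left of ZB, T = B + 20.0·(0.2470, -0.9690) = (-6.968, 3.496). Then |GT| = |T − G| = 7.795.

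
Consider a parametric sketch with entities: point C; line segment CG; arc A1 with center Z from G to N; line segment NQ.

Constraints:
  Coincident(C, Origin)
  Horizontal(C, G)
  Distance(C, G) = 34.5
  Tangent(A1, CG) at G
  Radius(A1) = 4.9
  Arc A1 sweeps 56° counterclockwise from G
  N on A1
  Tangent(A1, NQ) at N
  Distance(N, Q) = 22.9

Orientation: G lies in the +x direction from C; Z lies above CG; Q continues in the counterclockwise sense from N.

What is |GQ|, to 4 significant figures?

27.05

C is at the origin; C and G share the same y with |CG| = 34.5 and G on the +x side, so G = (34.50, 0.000). A1 meets CG tangentially, so ZG is at right angles to CG, so Z = G + (0, 4.9) = (34.50, 4.900). On A1, G sits at bearing -90° from Z; a 56° counterclockwise sweep puts N at bearing -34°, so N = Z + 4.9·(cos -34°, sin -34°) = (38.56, 2.160). Tangency of A1 to NQ means the radius ZN is perpendicular to NQ, so NQ runs along (−sin -34°, cos -34°); with |NQ| = 22.9, Q = (51.37, 21.14). Then |GQ| = |Q − G| = 27.05.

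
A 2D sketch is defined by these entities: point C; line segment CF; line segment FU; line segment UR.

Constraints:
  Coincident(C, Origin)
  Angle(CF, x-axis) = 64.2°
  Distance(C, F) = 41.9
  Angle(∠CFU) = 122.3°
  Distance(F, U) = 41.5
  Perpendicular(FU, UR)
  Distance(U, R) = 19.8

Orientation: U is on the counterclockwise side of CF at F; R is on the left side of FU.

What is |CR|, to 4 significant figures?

65.77

C is at the origin; CF runs at 64.2° with length 41.9, so F = 41.9·(cos 64.2°, sin 64.2°) = (18.24, 37.72). ∠CFU = 122.3°, so FU runs at 64.2° + (180° − 122.3°) = 121.9° from the x-axis; with |FU| = 41.5, U = F + 41.5·(cos 121.9°, sin 121.9°) = (-3.694, 72.96). FU is perpendicular to UR; with |UR| = 19.8 on the left of FU, R = U + 19.8·(-0.8490, -0.5284) = (-20.50, 62.49). Then |CR| = |R − C| = 65.77.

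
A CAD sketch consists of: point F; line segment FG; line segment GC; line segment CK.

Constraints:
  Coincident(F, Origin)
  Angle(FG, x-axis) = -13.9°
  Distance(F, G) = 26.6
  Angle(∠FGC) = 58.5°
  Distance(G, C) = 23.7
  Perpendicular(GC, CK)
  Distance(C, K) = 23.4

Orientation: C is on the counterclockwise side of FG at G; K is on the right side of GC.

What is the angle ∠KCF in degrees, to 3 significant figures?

157°

F is at the origin; FG runs at -13.9° with length 26.6, so G = 26.6·(cos -13.9°, sin -13.9°) = (25.8, -6.39). ∠FGC = 58.5°, so GC runs at -13.9° + (180° − 58.5°) = 108° from the x-axis; with |GC| = 23.7, C = G + 23.7·(cos 108°, sin 108°) = (18.7, 16.2). GC is perpendicular to CK; with |CK| = 23.4 on the right of GC, K = C + 23.4·(0.953, 0.302) = (41.0, 23.3). Then cos ∠KCF = CK·CF / (|CK||CF|), giving 157°.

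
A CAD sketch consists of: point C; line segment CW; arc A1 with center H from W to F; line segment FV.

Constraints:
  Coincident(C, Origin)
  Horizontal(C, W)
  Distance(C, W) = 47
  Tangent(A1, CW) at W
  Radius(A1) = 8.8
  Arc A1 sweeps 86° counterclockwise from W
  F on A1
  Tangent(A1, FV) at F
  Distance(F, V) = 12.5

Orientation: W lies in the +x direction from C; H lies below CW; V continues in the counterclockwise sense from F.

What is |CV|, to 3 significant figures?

42.7

On A1, W sits at bearing 90° from H; an 86° counterclockwise sweep puts F at bearing 176°, so F = H + 8.8·(cos 176°, sin 176°) = (38.2, -8.19). Since A1 is tangent to FV there, HF ⟂ FV, so FV runs along (−sin 176°, cos 176°); with |FV| = 12.5, V = (37.3, -20.7). Then |CV| = |V − C| = 42.7.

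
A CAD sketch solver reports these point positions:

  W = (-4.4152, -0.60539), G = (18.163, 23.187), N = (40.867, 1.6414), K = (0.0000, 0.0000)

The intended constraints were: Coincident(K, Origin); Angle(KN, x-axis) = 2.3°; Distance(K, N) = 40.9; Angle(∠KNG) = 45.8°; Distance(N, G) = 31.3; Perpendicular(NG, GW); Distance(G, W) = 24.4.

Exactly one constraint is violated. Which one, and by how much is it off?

Distance(G, W) = 24.4 — off by 8.40.

K = (0.00, 0.00) ✓; KN at 2.300° ✓; |KN| = 40.90 ✓; ∠KNG = 45.80° ✓; |NG| = 31.30 ✓; ∠(NG, GW) = 90.00° ✓; |GW| = 32.80 ✗.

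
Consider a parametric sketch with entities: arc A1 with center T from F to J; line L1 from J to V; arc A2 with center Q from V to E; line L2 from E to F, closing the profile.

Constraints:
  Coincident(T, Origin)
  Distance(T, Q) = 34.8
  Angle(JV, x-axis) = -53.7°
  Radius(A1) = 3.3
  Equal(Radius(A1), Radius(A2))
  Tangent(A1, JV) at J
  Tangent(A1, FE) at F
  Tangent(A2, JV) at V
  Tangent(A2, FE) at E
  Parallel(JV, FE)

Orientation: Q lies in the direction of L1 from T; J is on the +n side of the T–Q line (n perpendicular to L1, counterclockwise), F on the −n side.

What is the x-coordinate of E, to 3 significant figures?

17.9

The slot axis is L1's direction at -53.7°, so u = (cos -53.7°, sin -53.7°) = (0.592, -0.806) and n = (−sin -53.7°, cos -53.7°) = (0.806, 0.592). T is at the origin and Q lies 34.8 along u from T, so Q = 34.8·u = (20.6, -28.0). Tangency of A1 to both parallel lines with radius 3.3 puts J and F at T ± 3.3·n: J = (2.66, 1.95), F = (-2.66, -1.95). Equal radii place V and E the same way about Q: V = Q + 3.3·n = (23.3, -26.1), E = Q − 3.3·n = (17.9, -30.0). So E.x = 17.9.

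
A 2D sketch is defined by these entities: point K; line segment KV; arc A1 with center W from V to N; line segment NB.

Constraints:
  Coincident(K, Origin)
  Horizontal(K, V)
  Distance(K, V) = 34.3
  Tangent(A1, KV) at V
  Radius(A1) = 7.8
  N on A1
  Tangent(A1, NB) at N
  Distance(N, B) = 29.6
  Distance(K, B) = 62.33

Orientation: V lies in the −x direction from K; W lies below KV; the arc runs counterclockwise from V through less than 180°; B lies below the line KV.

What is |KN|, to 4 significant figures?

41.61

Checks: |WN| = 7.800 ✓; ∠(WN, NB) = 90.00° ✓; |NB| = 29.60 ✓; |KB| = 62.33 ✓.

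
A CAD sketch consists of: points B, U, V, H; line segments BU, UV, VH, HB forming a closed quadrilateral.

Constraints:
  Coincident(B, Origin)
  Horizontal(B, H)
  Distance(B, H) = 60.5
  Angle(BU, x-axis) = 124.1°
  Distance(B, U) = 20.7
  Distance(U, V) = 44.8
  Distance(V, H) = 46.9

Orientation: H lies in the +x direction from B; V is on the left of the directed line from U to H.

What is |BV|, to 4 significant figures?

45.82

Checks: |UV| = 44.80 ✓; |VH| = 46.90 ✓.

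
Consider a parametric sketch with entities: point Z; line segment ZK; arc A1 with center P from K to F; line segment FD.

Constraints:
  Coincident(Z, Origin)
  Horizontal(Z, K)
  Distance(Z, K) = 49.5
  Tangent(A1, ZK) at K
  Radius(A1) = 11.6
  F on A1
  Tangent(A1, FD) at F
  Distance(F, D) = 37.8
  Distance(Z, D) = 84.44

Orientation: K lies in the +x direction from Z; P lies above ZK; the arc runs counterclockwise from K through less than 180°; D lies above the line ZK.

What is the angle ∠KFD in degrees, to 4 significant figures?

143.8°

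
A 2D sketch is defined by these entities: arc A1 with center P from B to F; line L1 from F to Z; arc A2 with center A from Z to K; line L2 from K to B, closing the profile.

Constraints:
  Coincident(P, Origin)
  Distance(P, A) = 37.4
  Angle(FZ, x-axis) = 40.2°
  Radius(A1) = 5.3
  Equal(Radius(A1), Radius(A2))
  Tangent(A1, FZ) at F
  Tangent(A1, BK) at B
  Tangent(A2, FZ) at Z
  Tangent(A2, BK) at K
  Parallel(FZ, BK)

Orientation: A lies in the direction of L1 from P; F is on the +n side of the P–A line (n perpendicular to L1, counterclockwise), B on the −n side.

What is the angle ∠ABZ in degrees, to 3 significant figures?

7.76°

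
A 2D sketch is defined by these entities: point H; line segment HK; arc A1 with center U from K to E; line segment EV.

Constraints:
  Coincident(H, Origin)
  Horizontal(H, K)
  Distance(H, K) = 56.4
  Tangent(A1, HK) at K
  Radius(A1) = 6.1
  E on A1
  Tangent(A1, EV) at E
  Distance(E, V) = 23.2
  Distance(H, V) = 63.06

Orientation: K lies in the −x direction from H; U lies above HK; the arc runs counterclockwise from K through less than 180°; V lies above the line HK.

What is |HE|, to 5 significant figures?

50.984

H is at the origin; H and K share the same y with |HK| = 56.4 and K on the −x side, so K = (-56.400, 0.0000). A1 meets HK tangentially, so UK is at right angles to HK, so U = K + (0, 6.1) = (-56.400, 6.1000). Since UE ⟂ EV (tangency), |UV| = √(6.1² + 23.2²) = 23.989 regardless of where E sits on A1. So V lies on both circle(H, 63.06) and circle(U, 23.989); the above-HK intersection is V = (-55.429, 30.069). E is the foot of the tangent from V: E = (-50.443, 7.4112).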